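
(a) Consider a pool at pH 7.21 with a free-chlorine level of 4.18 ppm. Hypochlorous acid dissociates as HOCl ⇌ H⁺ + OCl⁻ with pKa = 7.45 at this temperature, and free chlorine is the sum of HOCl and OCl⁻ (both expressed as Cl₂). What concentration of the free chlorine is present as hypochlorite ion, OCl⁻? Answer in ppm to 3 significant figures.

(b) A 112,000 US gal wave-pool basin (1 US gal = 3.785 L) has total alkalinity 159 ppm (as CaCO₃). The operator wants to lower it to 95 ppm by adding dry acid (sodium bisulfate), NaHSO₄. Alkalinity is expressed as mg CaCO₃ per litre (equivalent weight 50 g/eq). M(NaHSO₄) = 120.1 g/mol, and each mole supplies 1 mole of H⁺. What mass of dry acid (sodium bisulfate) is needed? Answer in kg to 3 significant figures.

(a) 1.53 ppm; (b) 65.2 kg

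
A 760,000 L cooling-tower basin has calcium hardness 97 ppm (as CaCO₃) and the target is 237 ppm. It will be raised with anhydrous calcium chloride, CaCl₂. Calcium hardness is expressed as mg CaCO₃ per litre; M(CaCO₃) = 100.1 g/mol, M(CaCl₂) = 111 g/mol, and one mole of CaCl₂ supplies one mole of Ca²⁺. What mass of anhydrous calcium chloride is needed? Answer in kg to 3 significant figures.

Hardness to add: (237 − 97) = 140 mg/L as CaCO₃ × 760,000 L = 106,400 g as CaCO₃.
Moles of Ca²⁺ (1 mol Ca²⁺ ≡ 1 mol CaCO₃): 106,400 / 100.1 g/mol = 1063 mol.
Mass of CaCl₂: 1063 × 111 = 118,000 g.

118 kg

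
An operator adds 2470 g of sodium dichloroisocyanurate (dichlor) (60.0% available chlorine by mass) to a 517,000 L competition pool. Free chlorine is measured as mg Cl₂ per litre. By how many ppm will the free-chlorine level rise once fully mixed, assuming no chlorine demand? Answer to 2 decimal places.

2.87 ppm

Available chlorine delivered: 2470 g × 0.6 = 1482 g as Cl₂.
Concentration rise: 1482 g / 517,000 L = 2.867 mg/L = 2.87 ppm.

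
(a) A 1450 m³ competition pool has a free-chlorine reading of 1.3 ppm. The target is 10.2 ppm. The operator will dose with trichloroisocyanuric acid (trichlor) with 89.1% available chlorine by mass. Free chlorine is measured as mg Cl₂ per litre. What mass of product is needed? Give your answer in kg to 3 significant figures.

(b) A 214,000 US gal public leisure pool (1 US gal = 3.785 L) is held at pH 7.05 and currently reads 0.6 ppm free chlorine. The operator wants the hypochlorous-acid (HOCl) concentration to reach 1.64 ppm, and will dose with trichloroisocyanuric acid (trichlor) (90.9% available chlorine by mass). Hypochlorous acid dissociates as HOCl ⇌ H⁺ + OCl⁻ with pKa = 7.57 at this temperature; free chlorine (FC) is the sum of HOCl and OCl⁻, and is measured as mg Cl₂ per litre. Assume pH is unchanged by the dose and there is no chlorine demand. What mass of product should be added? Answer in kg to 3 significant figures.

(a) 14.5 kg; (b) 1.37 kg

(a) Volume: 1450 m³ = 1,450,000 L.
(a) Chlorine deficit: 10.2 − 1.3 = 8.9 ppm = 8.9 mg/L as Cl₂.
(a) Cl₂ equivalent needed: 8.9 mg/L × 1,450,000 L = 12,900,000 mg = 12,900 g.
(a) Product at 89.1% available chlorine: 12,900 / 0.891 = 14,480 g.

(b) Volume: 214,000 US gal × 3.785 L/gal = 809,990 L.
(b) [OCl⁻]/[HOCl] = 10^(pH − pKa) = 10^(7.05 − 7.57) = 0.302; fraction as HOCl = 1/(1 + 0.302) = 0.7681.
(b) Free chlorine required for 1.64 ppm HOCl: 1.64 / 0.7681 = 2.135 ppm.
(b) FC to add: 2.135 − 0.6 = 1.535 mg/L as Cl₂.
(b) Cl₂ equivalent: 1.535 mg/L × 809,990 L = 1244 g.
(b) Product at 90.9% available Cl: 1244 / 0.909 = 1368 g.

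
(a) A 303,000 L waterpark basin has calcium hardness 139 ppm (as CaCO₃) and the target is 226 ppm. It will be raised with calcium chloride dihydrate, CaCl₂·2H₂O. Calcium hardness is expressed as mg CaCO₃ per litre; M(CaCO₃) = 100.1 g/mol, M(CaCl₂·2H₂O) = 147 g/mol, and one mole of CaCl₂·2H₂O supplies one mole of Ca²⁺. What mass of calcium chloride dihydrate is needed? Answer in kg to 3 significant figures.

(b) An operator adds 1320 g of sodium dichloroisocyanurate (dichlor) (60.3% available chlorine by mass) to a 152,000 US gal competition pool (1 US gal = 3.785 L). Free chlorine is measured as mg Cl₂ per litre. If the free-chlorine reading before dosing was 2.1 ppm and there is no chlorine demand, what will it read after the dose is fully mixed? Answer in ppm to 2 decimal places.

(a) 38.7 kg; (b) 3.48 ppm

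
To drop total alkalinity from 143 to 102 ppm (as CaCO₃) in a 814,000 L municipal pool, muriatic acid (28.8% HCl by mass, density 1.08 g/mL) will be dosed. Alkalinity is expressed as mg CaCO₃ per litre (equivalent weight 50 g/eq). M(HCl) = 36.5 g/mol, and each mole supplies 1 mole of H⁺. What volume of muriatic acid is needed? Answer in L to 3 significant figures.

78.3 L

Alkalinity to neutralize: (143 − 102) = 41 mg/L as CaCO₃ × 814,000 L = 33,370 g as CaCO₃.
Equivalents of H⁺ required: 33,370 ÷ 50 g/eq = 667.5 eq = 667.5 mol HCl.
Mass of HCl: 667.5 × 36.5 = 24,360 g.
Mass of 28.8% solution: 24,360 / 0.288 = 84,590 g.
Volume: 84,590 g ÷ 1.08 g/mL = 78,330 mL.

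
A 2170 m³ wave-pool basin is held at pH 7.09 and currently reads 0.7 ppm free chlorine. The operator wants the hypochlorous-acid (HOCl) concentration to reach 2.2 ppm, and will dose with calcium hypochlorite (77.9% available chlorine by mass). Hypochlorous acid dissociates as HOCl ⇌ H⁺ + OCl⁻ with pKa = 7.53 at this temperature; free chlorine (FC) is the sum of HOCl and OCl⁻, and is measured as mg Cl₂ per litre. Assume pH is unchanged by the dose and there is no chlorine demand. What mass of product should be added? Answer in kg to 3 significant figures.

Volume: 2170 m³ = 2,170,000 L.
[OCl⁻]/[HOCl] = 10^(pH − pKa) = 10^(7.09 − 7.53) = 0.3631; fraction as HOCl = 1/(1 + 0.3631) = 0.7336.
Free chlorine required for 2.2 ppm HOCl: 2.2 / 0.7336 = 2.999 ppm.
FC to add: 2.999 − 0.7 = 2.299 mg/L as Cl₂.
Cl₂ equivalent: 2.299 mg/L × 2,170,000 L = 4988 g.
Product at 77.9% available Cl: 4988 / 0.779 = 6404 g.

6.40 kg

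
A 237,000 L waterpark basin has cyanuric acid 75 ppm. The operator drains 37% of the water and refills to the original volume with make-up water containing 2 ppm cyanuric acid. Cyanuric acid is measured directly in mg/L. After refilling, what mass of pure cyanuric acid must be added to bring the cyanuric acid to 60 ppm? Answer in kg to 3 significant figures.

2.85 kg

After draining 37% and refilling: 75 × 0.63 + 2 × 0.37 = 47.99 ppm.
Deficit to target: 60 − 47.99 = 12.01 mg/L.
Mass: 12.01 mg/L × 237,000 L = 2846 g cyanuric acid.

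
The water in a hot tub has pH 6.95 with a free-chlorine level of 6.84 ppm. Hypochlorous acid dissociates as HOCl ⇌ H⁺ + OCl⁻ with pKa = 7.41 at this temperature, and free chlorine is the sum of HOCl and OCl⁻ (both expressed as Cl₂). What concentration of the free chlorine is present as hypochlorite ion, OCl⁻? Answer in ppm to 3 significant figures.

1.76 ppm

[OCl⁻]/[HOCl] = 10^(pH − pKa) = 10^(6.95 − 7.41) = 10^-0.46 = 0.3467.
Fraction as HOCl = 1 / (1 + 0.3467) = 0.7425.
OCl⁻ = (1 − 0.7425) × 6.84 ppm = 1.761 ppm.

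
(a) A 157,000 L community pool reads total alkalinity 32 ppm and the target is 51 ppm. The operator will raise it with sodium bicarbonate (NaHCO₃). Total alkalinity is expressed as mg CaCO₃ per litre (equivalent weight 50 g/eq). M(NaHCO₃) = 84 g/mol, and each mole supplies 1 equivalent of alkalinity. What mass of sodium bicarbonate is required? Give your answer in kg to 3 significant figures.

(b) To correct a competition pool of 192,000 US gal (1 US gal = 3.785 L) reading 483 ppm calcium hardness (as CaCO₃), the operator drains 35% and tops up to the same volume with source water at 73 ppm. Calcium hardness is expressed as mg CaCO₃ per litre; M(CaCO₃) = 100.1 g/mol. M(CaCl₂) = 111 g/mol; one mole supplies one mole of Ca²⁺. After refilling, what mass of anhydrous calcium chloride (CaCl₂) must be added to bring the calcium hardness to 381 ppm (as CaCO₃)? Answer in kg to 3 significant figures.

(a) 5.01 kg; (b) 33.4 kg

(a) Alkalinity to add: (51 − 32) = 19 mg/L as CaCO₃ × 157,000 L = 2983 g as CaCO₃.
(a) Equivalents: 2983 g ÷ 50 g/eq = 59.66 eq.
(a) NaHCO₃ supplies 1 eq per mole → 59.66 mol.
(a) Mass: 59.66 mol × 84 g/mol = 5011 g.

(b) Volume: 192,000 US gal × 3.785 L/gal = 726,720 L.
(b) After draining 35% and refilling: 483 × 0.65 + 73 × 0.35 = 339.5 ppm.
(b) Deficit to target: 381 − 339.5 = 41.5 mg/L.
(b) As CaCO₃: 41.5 mg/L × 726,720 L = 30,160 g; ÷ 100.1 = 301.3 mol Ca²⁺.
(b) Mass: 301.3 × 111 = 33,440 g.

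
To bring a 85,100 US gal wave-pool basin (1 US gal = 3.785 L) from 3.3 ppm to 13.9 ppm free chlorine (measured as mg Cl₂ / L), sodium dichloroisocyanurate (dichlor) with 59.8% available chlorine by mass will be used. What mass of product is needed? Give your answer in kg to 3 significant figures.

Volume: 85,100 US gal × 3.785 L/gal = 322,104 L.
Chlorine deficit: 13.9 − 3.3 = 10.6 ppm = 10.6 mg/L as Cl₂.
Cl₂ equivalent needed: 10.6 mg/L × 322,104 L = 3,414,000 mg = 3414 g.
Product at 59.8% available chlorine: 3414 / 0.598 = 5710 g.

5.71 kg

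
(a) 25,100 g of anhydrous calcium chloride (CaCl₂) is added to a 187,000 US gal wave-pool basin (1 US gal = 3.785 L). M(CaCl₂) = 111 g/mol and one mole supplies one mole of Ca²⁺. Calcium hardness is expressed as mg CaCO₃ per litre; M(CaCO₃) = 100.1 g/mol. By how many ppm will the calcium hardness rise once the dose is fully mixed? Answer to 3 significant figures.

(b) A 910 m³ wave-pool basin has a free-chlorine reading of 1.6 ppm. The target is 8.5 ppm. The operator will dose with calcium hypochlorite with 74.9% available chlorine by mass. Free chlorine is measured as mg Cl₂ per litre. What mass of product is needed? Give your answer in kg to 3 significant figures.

(a) 32.0 ppm; (b) 8.38 kg

(a) Volume: 187,000 US gal × 3.785 L/gal = 707,795 L.
(a) Moles of Ca²⁺: 25,100 g ÷ 111 g/mol = 226.1 mol.
(a) As CaCO₃: 226.1 mol × 100.1 g/mol = 22,640 g.
(a) Rise: 22,640 g / 707,795 L × 1000 = 31.98 mg/L.

(b) Volume: 910 m³ = 910,000 L.
(b) Chlorine deficit: 8.5 − 1.6 = 6.9 ppm = 6.9 mg/L as Cl₂.
(b) Cl₂ equivalent needed: 6.9 mg/L × 910,000 L = 6,279,000 mg = 6279 g.
(b) Product at 74.9% available chlorine: 6279 / 0.749 = 8383 g.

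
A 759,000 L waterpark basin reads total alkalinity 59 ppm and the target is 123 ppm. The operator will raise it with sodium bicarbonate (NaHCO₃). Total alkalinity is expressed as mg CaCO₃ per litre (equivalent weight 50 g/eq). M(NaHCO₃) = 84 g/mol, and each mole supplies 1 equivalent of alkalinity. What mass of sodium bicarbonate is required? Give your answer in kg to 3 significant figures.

Alkalinity to add: (123 − 59) = 64 mg/L as CaCO₃ × 759,000 L = 48,580 g as CaCO₃.
Equivalents: 48,580 g ÷ 50 g/eq = 971.5 eq.
NaHCO₃ supplies 1 eq per mole → 971.5 mol.
Mass: 971.5 mol × 84 g/mol = 81,610 g.

81.6 kg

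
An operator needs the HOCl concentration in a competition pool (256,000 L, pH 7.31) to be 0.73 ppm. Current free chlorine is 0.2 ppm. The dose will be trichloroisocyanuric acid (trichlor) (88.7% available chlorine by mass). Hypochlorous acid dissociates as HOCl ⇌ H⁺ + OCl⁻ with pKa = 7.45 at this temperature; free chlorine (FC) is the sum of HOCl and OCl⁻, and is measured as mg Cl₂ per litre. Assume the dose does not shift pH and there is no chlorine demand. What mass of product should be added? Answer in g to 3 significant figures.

306 g

[OCl⁻]/[HOCl] = 10^(pH − pKa) = 10^(7.31 − 7.45) = 0.7244; fraction as HOCl = 1/(1 + 0.7244) = 0.5799.
Free chlorine required for 0.73 ppm HOCl: 0.73 / 0.5799 = 1.259 ppm.
FC to add: 1.259 − 0.2 = 1.059 mg/L as Cl₂.
Cl₂ equivalent: 1.059 mg/L × 256,000 L = 271.1 g.
Product at 88.7% available Cl: 271.1 / 0.887 = 305.6 g.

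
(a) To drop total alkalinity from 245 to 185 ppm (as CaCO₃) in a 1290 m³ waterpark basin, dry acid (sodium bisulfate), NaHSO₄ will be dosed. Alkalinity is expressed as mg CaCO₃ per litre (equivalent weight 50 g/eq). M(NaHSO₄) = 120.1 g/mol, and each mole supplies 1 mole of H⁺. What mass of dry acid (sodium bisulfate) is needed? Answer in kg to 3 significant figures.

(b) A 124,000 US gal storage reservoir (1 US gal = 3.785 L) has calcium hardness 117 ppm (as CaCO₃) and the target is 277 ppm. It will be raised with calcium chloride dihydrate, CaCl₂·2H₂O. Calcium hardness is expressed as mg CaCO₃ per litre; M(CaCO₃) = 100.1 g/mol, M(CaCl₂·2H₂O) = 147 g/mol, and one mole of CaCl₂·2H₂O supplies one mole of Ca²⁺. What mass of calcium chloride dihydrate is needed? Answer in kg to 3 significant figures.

(a) 186 kg; (b) 110 kg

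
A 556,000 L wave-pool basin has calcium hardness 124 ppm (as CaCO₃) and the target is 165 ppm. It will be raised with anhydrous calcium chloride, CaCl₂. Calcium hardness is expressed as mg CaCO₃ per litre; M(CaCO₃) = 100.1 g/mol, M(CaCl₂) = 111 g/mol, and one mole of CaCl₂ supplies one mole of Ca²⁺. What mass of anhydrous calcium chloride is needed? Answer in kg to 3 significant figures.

Hardness to add: (165 − 124) = 41 mg/L as CaCO₃ × 556,000 L = 22,800 g as CaCO₃.
Moles of Ca²⁺ (1 mol Ca²⁺ ≡ 1 mol CaCO₃): 22,800 / 100.1 g/mol = 227.7 mol.
Mass of CaCl₂: 227.7 × 111 = 25,280 g.

25.3 kg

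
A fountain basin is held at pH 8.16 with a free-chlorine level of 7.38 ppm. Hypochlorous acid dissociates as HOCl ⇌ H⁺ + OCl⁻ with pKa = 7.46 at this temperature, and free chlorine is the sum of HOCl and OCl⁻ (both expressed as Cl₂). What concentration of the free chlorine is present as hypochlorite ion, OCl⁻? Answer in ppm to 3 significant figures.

6.15 ppm

[OCl⁻]/[HOCl] = 10^(pH − pKa) = 10^(8.16 − 7.46) = 10^0.70 = 5.012.
Fraction as HOCl = 1 / (1 + 5.012) = 0.1663.
OCl⁻ = (1 − 0.1663) × 7.38 ppm = 6.152 ppm.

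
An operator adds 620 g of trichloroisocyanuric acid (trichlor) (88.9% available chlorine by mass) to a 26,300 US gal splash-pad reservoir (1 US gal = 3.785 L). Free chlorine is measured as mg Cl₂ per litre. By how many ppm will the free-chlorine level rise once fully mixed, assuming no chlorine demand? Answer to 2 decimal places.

Volume: 26,300 US gal × 3.785 L/gal = 99,546 L.
Available chlorine delivered: 620 g × 0.889 = 551.2 g as Cl₂.
Concentration rise: 551.2 g / 99,546 L = 5.537 mg/L = 5.54 ppm.

5.54 ppm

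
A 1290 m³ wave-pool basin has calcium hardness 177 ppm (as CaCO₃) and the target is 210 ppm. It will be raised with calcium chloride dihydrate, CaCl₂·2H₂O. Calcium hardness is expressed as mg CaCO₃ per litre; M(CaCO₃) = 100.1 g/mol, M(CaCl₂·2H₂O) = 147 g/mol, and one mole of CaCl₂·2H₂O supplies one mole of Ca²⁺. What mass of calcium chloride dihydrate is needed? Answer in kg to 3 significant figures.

Volume: 1290 m³ = 1,290,000 L.
Hardness to add: (210 − 177) = 33 mg/L as CaCO₃ × 1,290,000 L = 42,570 g as CaCO₃.
Moles of Ca²⁺ (1 mol Ca²⁺ ≡ 1 mol CaCO₃): 42,570 / 100.1 g/mol = 425.3 mol.
Mass of CaCl₂·2H₂O: 425.3 × 147 = 62,520 g.

62.5 kg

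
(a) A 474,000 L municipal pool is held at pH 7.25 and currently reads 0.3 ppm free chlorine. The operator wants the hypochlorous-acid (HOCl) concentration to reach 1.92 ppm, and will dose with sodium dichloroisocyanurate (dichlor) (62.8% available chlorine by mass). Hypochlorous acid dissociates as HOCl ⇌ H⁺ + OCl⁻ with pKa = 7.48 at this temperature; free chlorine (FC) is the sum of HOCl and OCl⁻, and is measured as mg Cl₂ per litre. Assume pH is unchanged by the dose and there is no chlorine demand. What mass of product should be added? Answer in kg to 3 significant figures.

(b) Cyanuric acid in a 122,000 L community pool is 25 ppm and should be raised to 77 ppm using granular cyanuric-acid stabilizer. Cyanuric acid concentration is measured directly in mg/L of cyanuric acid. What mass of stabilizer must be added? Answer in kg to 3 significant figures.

(a) [OCl⁻]/[HOCl] = 10^(pH − pKa) = 10^(7.25 − 7.48) = 0.5888; fraction as HOCl = 1/(1 + 0.5888) = 0.6294.
(a) Free chlorine required for 1.92 ppm HOCl: 1.92 / 0.6294 = 3.051 ppm.
(a) FC to add: 3.051 − 0.3 = 2.751 mg/L as Cl₂.
(a) Cl₂ equivalent: 2.751 mg/L × 474,000 L = 1304 g.
(a) Product at 62.8% available Cl: 1304 / 0.628 = 2076 g.

(b) CYA to add: (77 − 25) = 52 mg/L × 122,000 L = 6344 g cyanuric acid.

(a) 2.08 kg; (b) 6.34 kg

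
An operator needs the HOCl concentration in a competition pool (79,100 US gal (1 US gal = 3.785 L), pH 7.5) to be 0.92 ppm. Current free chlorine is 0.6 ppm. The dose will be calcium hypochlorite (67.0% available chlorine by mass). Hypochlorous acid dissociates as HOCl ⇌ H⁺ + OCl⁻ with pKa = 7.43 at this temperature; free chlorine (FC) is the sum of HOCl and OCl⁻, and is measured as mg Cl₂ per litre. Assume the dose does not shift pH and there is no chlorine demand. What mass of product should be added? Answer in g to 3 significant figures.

Volume: 79,100 US gal × 3.785 L/gal = 299,394 L.
[OCl⁻]/[HOCl] = 10^(pH − pKa) = 10^(7.5 − 7.43) = 1.175; fraction as HOCl = 1/(1 + 1.175) = 0.4598.
Free chlorine required for 0.92 ppm HOCl: 0.92 / 0.4598 = 2.001 ppm.
FC to add: 2.001 − 0.6 = 1.401 mg/L as Cl₂.
Cl₂ equivalent: 1.401 mg/L × 299,394 L = 419.4 g.
Product at 67.0% available Cl: 419.4 / 0.67 = 626 g.

626 g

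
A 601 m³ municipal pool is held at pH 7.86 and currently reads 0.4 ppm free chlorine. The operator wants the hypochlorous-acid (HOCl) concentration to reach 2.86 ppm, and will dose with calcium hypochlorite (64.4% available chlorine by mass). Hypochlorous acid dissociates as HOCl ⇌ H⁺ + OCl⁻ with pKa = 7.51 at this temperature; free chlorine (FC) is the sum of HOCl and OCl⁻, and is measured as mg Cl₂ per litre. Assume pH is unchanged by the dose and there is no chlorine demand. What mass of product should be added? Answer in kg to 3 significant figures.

Volume: 601 m³ = 601,000 L.
[OCl⁻]/[HOCl] = 10^(pH − pKa) = 10^(7.86 − 7.51) = 2.239; fraction as HOCl = 1/(1 + 2.239) = 0.3088.
Free chlorine required for 2.86 ppm HOCl: 2.86 / 0.3088 = 9.263 ppm.
FC to add: 9.263 − 0.4 = 8.863 mg/L as Cl₂.
Cl₂ equivalent: 8.863 mg/L × 601,000 L = 5327 g.
Product at 64.4% available Cl: 5327 / 0.644 = 8271 g.

8.27 kg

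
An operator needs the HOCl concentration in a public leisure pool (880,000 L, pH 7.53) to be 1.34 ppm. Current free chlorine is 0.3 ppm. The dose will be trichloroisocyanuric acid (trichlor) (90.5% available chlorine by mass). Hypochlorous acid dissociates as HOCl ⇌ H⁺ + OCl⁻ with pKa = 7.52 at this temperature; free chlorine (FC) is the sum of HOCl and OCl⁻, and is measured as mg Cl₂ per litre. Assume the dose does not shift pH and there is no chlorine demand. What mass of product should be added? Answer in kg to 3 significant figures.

[OCl⁻]/[HOCl] = 10^(pH − pKa) = 10^(7.53 − 7.52) = 1.023; fraction as HOCl = 1/(1 + 1.023) = 0.4942.
Free chlorine required for 1.34 ppm HOCl: 1.34 / 0.4942 = 2.711 ppm.
FC to add: 2.711 − 0.3 = 2.411 mg/L as Cl₂.
Cl₂ equivalent: 2.411 mg/L × 880,000 L = 2122 g.
Product at 90.5% available Cl: 2122 / 0.905 = 2345 g.

2.34 kg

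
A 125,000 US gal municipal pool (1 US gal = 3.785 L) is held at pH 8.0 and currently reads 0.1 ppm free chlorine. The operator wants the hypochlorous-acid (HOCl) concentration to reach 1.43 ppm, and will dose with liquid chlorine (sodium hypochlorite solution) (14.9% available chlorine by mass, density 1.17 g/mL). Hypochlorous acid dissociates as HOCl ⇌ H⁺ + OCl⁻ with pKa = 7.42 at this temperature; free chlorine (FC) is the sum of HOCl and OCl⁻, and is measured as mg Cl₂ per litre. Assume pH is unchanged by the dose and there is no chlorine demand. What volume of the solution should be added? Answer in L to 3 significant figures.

18.4 L

Volume: 125,000 US gal × 3.785 L/gal = 473,125 L.
[OCl⁻]/[HOCl] = 10^(pH − pKa) = 10^(8.0 − 7.42) = 3.802; fraction as HOCl = 1/(1 + 3.802) = 0.2083.
Free chlorine required for 1.43 ppm HOCl: 1.43 / 0.2083 = 6.867 ppm.
FC to add: 6.867 − 0.1 = 6.767 mg/L as Cl₂.
Cl₂ equivalent: 6.767 mg/L × 473,125 L = 3201 g.
Product at 14.9% available Cl: 3201 / 0.149 = 21,490 g.
Volume: 21,490 g ÷ 1.17 g/mL = 18,360 mL.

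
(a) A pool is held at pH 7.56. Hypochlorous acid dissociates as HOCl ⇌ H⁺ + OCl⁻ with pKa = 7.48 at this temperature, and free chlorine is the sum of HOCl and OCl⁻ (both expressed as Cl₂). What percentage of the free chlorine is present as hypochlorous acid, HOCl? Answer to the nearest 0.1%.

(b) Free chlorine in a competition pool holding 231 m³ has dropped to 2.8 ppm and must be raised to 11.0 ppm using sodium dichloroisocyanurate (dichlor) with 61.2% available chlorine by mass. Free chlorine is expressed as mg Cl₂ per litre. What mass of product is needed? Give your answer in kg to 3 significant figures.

(a) 45.4%; (b) 3.10 kg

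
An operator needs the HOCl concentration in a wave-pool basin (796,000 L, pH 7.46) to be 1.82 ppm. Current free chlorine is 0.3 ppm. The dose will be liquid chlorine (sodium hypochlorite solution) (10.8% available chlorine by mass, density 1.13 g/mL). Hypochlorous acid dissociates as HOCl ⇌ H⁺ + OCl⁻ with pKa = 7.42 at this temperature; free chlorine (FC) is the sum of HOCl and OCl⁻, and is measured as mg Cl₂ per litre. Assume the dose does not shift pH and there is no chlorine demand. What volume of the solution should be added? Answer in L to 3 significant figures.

[OCl⁻]/[HOCl] = 10^(pH − pKa) = 10^(7.46 − 7.42) = 1.096; fraction as HOCl = 1/(1 + 1.096) = 0.477.
Free chlorine required for 1.82 ppm HOCl: 1.82 / 0.477 = 3.816 ppm.
FC to add: 3.816 − 0.3 = 3.516 mg/L as Cl₂.
Cl₂ equivalent: 3.516 mg/L × 796,000 L = 2798 g.
Product at 10.8% available Cl: 2798 / 0.108 = 25,910 g.
Volume: 25,910 g ÷ 1.13 g/mL = 22,930 mL.

22.9 L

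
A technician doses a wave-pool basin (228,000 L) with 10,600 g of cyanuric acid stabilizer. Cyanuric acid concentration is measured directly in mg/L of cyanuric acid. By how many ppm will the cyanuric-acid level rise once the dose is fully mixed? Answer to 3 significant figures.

46.5 ppm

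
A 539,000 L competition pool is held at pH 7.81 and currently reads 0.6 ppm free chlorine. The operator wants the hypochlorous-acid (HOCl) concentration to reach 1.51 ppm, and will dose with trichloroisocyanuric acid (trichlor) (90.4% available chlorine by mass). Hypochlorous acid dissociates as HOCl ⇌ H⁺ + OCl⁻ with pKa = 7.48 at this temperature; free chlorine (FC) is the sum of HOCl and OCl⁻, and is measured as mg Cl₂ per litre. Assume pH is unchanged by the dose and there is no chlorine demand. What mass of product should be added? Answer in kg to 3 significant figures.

2.47 kg

[OCl⁻]/[HOCl] = 10^(pH − pKa) = 10^(7.81 − 7.48) = 2.138; fraction as HOCl = 1/(1 + 2.138) = 0.3187.
Free chlorine required for 1.51 ppm HOCl: 1.51 / 0.3187 = 4.738 ppm.
FC to add: 4.738 − 0.6 = 4.138 mg/L as Cl₂.
Cl₂ equivalent: 4.138 mg/L × 539,000 L = 2231 g.
Product at 90.4% available Cl: 2231 / 0.904 = 2467 g.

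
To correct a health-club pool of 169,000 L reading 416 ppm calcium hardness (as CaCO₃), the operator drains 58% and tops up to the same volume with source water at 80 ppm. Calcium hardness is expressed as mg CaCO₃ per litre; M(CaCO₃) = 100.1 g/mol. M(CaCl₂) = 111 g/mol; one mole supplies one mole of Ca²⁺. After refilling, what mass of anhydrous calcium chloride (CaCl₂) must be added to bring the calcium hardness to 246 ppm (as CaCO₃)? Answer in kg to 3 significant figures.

After draining 58% and refilling: 416 × 0.42 + 80 × 0.58 = 221.12 ppm.
Deficit to target: 246 − 221.12 = 24.88 mg/L.
As CaCO₃: 24.88 mg/L × 169,000 L = 4205 g; ÷ 100.1 = 42.01 mol Ca²⁺.
Mass: 42.01 × 111 = 4663 g.

4.66 kg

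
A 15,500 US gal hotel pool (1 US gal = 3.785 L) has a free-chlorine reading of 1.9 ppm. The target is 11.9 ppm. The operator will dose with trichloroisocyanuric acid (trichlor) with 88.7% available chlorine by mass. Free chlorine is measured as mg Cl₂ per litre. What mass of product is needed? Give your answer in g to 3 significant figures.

661 g

Volume: 15,500 US gal × 3.785 L/gal = 58,668 L.
Chlorine deficit: 11.9 − 1.9 = 10 ppm = 10 mg/L as Cl₂.
Cl₂ equivalent needed: 10 mg/L × 58,668 L = 586,700 mg = 586.7 g.
Product at 88.7% available chlorine: 586.7 / 0.887 = 661.4 g.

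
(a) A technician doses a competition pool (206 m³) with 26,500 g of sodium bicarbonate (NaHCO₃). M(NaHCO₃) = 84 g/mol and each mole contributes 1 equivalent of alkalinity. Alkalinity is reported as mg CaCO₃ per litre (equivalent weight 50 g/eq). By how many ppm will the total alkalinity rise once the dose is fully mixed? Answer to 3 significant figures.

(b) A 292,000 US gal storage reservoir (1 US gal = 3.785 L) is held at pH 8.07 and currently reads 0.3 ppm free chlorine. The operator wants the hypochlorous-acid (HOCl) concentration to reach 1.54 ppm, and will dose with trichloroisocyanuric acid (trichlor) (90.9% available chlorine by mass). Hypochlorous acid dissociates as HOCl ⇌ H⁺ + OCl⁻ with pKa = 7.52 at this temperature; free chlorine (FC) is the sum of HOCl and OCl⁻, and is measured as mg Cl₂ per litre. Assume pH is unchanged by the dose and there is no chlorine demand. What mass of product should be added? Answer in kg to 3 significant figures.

(a) Volume: 206 m³ = 206,000 L.
(a) Moles of NaHCO₃: 26,500 g ÷ 84 g/mol = 315.5 mol → 315.5 eq of alkalinity.
(a) As CaCO₃: 315.5 eq × 50 g/eq = 15,770 g.
(a) Rise: 15,770 g / 206,000 L × 1000 = 76.57 mg/L.

(b) Volume: 292,000 US gal × 3.785 L/gal = 1,105,220 L.
(b) [OCl⁻]/[HOCl] = 10^(pH − pKa) = 10^(8.07 − 7.52) = 3.548; fraction as HOCl = 1/(1 + 3.548) = 0.2199.
(b) Free chlorine required for 1.54 ppm HOCl: 1.54 / 0.2199 = 7.004 ppm.
(b) FC to add: 7.004 − 0.3 = 6.704 mg/L as Cl₂.
(b) Cl₂ equivalent: 6.704 mg/L × 1,105,220 L = 7410 g.
(b) Product at 90.9% available Cl: 7410 / 0.909 = 8151 g.

(a) 76.6 ppm; (b) 8.15 kg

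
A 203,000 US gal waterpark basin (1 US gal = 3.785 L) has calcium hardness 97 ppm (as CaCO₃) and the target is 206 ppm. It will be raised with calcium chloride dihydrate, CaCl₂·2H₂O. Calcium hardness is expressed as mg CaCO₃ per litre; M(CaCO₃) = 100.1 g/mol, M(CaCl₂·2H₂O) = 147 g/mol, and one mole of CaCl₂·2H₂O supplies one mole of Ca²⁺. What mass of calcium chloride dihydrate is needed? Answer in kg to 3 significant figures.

123 kg

Volume: 203,000 US gal × 3.785 L/gal = 768,355 L.
Hardness to add: (206 − 97) = 109 mg/L as CaCO₃ × 768,355 L = 83,750 g as CaCO₃.
Moles of Ca²⁺ (1 mol Ca²⁺ ≡ 1 mol CaCO₃): 83,750 / 100.1 g/mol = 836.7 mol.
Mass of CaCl₂·2H₂O: 836.7 × 147 = 123,000 g.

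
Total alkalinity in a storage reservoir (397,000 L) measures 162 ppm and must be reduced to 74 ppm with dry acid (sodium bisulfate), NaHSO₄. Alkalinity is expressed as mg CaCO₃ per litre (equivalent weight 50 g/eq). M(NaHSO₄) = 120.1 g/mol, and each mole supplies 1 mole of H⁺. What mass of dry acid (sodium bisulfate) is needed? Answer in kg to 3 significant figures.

83.9 kg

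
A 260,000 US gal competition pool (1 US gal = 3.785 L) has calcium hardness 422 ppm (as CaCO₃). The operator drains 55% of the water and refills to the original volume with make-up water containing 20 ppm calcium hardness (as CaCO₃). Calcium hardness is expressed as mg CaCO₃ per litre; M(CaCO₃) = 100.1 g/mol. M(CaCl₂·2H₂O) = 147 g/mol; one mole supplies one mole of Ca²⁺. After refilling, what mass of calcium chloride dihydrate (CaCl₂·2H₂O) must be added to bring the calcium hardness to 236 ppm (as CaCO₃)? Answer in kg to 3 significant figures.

Volume: 260,000 US gal × 3.785 L/gal = 984,100 L.
After draining 55% and refilling: 422 × 0.45 + 20 × 0.55 = 200.9 ppm.
Deficit to target: 236 − 200.9 = 35.1 mg/L.
As CaCO₃: 35.1 mg/L × 984,100 L = 34,540 g; ÷ 100.1 = 345.1 mol Ca²⁺.
Mass: 345.1 × 147 = 50,730 g.

50.7 kg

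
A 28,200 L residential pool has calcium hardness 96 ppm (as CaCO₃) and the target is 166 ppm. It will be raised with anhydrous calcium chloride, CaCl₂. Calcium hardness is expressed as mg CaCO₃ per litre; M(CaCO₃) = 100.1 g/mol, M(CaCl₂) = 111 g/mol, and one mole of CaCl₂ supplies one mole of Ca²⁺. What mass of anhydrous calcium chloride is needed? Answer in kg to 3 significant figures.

2.19 kg

Hardness to add: (166 − 96) = 70 mg/L as CaCO₃ × 28,200 L = 1974 g as CaCO₃.
Moles of Ca²⁺ (1 mol Ca²⁺ ≡ 1 mol CaCO₃): 1974 / 100.1 g/mol = 19.72 mol.
Mass of CaCl₂: 19.72 × 111 = 2189 g.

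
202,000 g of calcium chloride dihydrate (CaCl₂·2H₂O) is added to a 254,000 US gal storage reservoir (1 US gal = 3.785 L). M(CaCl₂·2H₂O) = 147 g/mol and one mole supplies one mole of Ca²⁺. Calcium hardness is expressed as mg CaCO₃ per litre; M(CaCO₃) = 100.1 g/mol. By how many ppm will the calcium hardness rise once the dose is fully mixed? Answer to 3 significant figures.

143 ppm

Volume: 254,000 US gal × 3.785 L/gal = 961,390 L.
Moles of Ca²⁺: 202,000 g ÷ 147 g/mol = 1374 mol.
As CaCO₃: 1374 mol × 100.1 g/mol = 137,600 g.
Rise: 137,600 g / 961,390 L × 1000 = 143.1 mg/L.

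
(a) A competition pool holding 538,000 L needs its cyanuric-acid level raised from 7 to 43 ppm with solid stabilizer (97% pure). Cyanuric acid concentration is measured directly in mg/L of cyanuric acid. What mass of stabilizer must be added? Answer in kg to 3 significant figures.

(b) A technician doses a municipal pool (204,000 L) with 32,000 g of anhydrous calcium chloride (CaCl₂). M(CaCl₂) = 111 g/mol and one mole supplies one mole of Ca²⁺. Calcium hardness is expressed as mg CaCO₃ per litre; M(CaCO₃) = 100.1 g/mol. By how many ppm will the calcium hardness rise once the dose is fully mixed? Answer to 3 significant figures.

(a) CYA to add: (43 − 7) = 36 mg/L × 538,000 L = 19,370 g cyanuric acid.
(a) At 97% purity: 19,370 / 0.97 = 19,970 g product.

(b) Moles of Ca²⁺: 32,000 g ÷ 111 g/mol = 288.3 mol.
(b) As CaCO₃: 288.3 mol × 100.1 g/mol = 28,860 g.
(b) Rise: 28,860 g / 204,000 L × 1000 = 141.5 mg/L.

(a) 20.0 kg; (b) 141 ppm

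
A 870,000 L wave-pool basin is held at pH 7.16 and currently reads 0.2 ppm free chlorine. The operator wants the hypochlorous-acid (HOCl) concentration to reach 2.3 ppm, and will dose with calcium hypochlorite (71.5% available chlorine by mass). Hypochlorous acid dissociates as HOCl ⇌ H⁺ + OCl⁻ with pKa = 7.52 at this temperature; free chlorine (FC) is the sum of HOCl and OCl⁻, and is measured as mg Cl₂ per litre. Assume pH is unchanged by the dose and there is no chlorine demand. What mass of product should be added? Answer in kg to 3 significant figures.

[OCl⁻]/[HOCl] = 10^(pH − pKa) = 10^(7.16 − 7.52) = 0.4365; fraction as HOCl = 1/(1 + 0.4365) = 0.6961.
Free chlorine required for 2.3 ppm HOCl: 2.3 / 0.6961 = 3.304 ppm.
FC to add: 3.304 − 0.2 = 3.104 mg/L as Cl₂.
Cl₂ equivalent: 3.104 mg/L × 870,000 L = 2700 g.
Product at 71.5% available Cl: 2700 / 0.715 = 3777 g.

3.78 kg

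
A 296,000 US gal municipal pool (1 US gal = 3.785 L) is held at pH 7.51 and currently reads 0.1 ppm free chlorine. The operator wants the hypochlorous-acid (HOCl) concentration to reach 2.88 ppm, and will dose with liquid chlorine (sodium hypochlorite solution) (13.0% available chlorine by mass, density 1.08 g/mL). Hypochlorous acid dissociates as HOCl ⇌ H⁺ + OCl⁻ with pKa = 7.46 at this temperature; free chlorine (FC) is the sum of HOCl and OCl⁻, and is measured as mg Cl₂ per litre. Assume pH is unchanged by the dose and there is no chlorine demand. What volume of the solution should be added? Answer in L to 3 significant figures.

Volume: 296,000 US gal × 3.785 L/gal = 1,120,360 L.
[OCl⁻]/[HOCl] = 10^(pH − pKa) = 10^(7.51 − 7.46) = 1.122; fraction as HOCl = 1/(1 + 1.122) = 0.4712.
Free chlorine required for 2.88 ppm HOCl: 2.88 / 0.4712 = 6.111 ppm.
FC to add: 6.111 − 0.1 = 6.011 mg/L as Cl₂.
Cl₂ equivalent: 6.011 mg/L × 1,120,360 L = 6735 g.
Product at 13.0% available Cl: 6735 / 0.13 = 51,810 g.
Volume: 51,810 g ÷ 1.08 g/mL = 47,970 mL.

48.0 L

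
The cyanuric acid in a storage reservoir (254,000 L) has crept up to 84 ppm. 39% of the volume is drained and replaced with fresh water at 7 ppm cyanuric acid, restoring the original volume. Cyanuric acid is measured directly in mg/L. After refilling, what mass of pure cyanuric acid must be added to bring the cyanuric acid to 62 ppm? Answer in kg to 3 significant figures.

After draining 39% and refilling: 84 × 0.61 + 7 × 0.39 = 53.97 ppm.
Deficit to target: 62 − 53.97 = 8.03 mg/L.
Mass: 8.03 mg/L × 254,000 L = 2040 g cyanuric acid.

2.04 kg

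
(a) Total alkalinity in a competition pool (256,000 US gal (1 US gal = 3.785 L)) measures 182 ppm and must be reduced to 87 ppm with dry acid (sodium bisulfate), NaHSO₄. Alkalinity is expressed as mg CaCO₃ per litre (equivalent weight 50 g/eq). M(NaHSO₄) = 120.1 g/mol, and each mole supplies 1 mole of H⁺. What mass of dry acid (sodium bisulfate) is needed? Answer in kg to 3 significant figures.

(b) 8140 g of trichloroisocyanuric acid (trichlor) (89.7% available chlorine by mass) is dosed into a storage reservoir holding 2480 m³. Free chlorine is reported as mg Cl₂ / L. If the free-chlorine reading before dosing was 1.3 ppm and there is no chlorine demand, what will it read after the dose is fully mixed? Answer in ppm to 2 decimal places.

(a) 221 kg; (b) 4.24 ppm

(a) Volume: 256,000 US gal × 3.785 L/gal = 968,960 L.
(a) Alkalinity to neutralize: (182 − 87) = 95 mg/L as CaCO₃ × 968,960 L = 92,050 g as CaCO₃.
(a) Equivalents of H⁺ required: 92,050 ÷ 50 g/eq = 1841 eq = 1841 mol NaHSO₄.
(a) Mass of NaHSO₄: 1841 × 120.1 = 221,100 g.

(b) Volume: 2480 m³ = 2,480,000 L.
(b) Available chlorine delivered: 8140 g × 0.897 = 7302 g as Cl₂.
(b) Concentration rise: 7302 g / 2,480,000 L = 2.944 mg/L = 2.94 ppm.
(b) Final FC: 1.3 + 2.94 = 4.24 ppm.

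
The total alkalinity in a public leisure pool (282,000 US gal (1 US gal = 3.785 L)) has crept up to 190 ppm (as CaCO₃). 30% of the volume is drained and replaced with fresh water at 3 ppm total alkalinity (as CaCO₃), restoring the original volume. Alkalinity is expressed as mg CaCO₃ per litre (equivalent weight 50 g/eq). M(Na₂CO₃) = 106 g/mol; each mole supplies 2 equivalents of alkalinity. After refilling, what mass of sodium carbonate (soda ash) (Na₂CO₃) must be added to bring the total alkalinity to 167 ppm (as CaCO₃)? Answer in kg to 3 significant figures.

Volume: 282,000 US gal × 3.785 L/gal = 1,067,370 L.
After draining 30% and refilling: 190 × 0.70 + 3 × 0.30 = 133.9 ppm.
Deficit to target: 167 − 133.9 = 33.1 mg/L.
As CaCO₃: 33.1 mg/L × 1,067,370 L = 35,330 g; ÷ 50 g/eq ÷ 2 = 353.3 mol Na₂CO₃.
Mass: 353.3 × 106 = 37,450 g.

37.4 kg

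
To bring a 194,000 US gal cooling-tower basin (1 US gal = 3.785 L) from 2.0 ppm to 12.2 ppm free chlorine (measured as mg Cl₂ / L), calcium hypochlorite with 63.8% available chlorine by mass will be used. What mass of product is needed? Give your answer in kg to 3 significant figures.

11.7 kg

Volume: 194,000 US gal × 3.785 L/gal = 734,290 L.
Chlorine deficit: 12.2 − 2.0 = 10.2 ppm = 10.2 mg/L as Cl₂.
Cl₂ equivalent needed: 10.2 mg/L × 734,290 L = 7,490,000 mg = 7490 g.
Product at 63.8% available chlorine: 7490 / 0.638 = 11,740 g.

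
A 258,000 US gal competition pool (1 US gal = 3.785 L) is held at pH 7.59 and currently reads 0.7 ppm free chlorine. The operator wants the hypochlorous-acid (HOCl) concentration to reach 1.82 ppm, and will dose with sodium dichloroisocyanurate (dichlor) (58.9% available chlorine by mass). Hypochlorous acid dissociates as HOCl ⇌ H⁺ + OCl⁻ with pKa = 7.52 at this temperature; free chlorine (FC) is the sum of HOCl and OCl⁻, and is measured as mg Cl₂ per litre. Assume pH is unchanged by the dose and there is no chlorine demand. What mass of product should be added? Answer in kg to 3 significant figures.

5.40 kg

Volume: 258,000 US gal × 3.785 L/gal = 976,530 L.
[OCl⁻]/[HOCl] = 10^(pH − pKa) = 10^(7.59 − 7.52) = 1.175; fraction as HOCl = 1/(1 + 1.175) = 0.4598.
Free chlorine required for 1.82 ppm HOCl: 1.82 / 0.4598 = 3.958 ppm.
FC to add: 3.958 − 0.7 = 3.258 mg/L as Cl₂.
Cl₂ equivalent: 3.258 mg/L × 976,530 L = 3182 g.
Product at 58.9% available Cl: 3182 / 0.589 = 5402 g.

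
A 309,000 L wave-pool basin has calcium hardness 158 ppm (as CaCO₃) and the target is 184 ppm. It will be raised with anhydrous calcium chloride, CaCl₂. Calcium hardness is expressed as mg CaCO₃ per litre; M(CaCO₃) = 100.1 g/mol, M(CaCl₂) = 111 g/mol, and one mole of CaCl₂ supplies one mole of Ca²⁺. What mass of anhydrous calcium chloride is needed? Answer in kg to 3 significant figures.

Hardness to add: (184 − 158) = 26 mg/L as CaCO₃ × 309,000 L = 8034 g as CaCO₃.
Moles of Ca²⁺ (1 mol Ca²⁺ ≡ 1 mol CaCO₃): 8034 / 100.1 g/mol = 80.26 mol.
Mass of CaCl₂: 80.26 × 111 = 8909 g.

8.91 kg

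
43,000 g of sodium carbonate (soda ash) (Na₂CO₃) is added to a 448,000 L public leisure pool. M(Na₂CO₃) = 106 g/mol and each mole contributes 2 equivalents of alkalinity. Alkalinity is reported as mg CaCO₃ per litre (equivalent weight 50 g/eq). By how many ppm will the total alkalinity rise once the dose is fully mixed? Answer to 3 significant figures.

90.5 ppm

Moles of Na₂CO₃: 43,000 g ÷ 106 g/mol = 405.7 mol → 811.3 eq of alkalinity.
As CaCO₃: 811.3 eq × 50 g/eq = 40,570 g.
Rise: 40,570 g / 448,000 L × 1000 = 90.55 mg/L.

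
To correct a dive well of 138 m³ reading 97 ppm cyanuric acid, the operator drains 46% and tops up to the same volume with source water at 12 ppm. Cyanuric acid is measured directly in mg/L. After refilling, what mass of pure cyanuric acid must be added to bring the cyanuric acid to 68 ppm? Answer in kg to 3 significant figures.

Volume: 138 m³ = 138,000 L.
After draining 46% and refilling: 97 × 0.54 + 12 × 0.46 = 57.9 ppm.
Deficit to target: 68 − 57.9 = 10.1 mg/L.
Mass: 10.1 mg/L × 138,000 L = 1394 g cyanuric acid.

1.39 kg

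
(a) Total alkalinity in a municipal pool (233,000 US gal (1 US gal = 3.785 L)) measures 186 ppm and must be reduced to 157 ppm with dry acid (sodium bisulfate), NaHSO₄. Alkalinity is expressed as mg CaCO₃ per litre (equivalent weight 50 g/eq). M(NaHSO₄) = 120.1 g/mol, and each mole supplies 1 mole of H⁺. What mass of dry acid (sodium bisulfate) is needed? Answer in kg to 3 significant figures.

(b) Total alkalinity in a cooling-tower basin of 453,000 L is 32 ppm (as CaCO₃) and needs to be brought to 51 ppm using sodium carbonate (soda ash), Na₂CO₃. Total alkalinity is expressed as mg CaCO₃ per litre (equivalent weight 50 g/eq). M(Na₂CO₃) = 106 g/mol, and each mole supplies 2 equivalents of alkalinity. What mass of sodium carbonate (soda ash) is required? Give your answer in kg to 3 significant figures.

(a) Volume: 233,000 US gal × 3.785 L/gal = 881,905 L.
(a) Alkalinity to neutralize: (186 − 157) = 29 mg/L as CaCO₃ × 881,905 L = 25,580 g as CaCO₃.
(a) Equivalents of H⁺ required: 25,580 ÷ 50 g/eq = 511.5 eq = 511.5 mol NaHSO₄.
(a) Mass of NaHSO₄: 511.5 × 120.1 = 61,430 g.

(b) Alkalinity to add: (51 − 32) = 19 mg/L as CaCO₃ × 453,000 L = 8607 g as CaCO₃.
(b) Equivalents: 8607 g ÷ 50 g/eq = 172.1 eq.
(b) Each mole of Na₂CO₃ supplies 2 eq, so 172.1 / 2 = 86.07 mol.
(b) Mass: 86.07 mol × 106 g/mol = 9123 g.

(a) 61.4 kg; (b) 9.12 kg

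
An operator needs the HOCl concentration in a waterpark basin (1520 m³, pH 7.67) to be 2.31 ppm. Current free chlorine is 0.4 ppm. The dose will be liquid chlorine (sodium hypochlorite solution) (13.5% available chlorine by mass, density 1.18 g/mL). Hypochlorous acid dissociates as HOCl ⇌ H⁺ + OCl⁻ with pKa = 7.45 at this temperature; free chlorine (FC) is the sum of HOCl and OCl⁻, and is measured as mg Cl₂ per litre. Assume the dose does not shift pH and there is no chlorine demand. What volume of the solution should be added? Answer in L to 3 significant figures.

Volume: 1520 m³ = 1,520,000 L.
[OCl⁻]/[HOCl] = 10^(pH − pKa) = 10^(7.67 − 7.45) = 1.66; fraction as HOCl = 1/(1 + 1.66) = 0.376.
Free chlorine required for 2.31 ppm HOCl: 2.31 / 0.376 = 6.144 ppm.
FC to add: 6.144 − 0.4 = 5.744 mg/L as Cl₂.
Cl₂ equivalent: 5.744 mg/L × 1,520,000 L = 8730 g.
Product at 13.5% available Cl: 8730 / 0.135 = 64,670 g.
Volume: 64,670 g ÷ 1.18 g/mL = 54,800 mL.

54.8 L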